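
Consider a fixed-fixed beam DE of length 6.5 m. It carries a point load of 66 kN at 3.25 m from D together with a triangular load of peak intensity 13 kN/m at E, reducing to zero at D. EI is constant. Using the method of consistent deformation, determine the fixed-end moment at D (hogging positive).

M_D = 71.93 kN·m

Release both end moments; the primary structure is a simply-supported span DE with redundants M_D and M_E.
On the primary (simply-supported) span, the end slopes from the loading are:
  at D: point load 66 at a = 3.25: Pab(L + b)/(6LEI) = 174.3/EI
  at E: point load 66 at a = 3.25: Pab(L + a)/(6LEI) = 174.3/EI
  at D: triangular load, peak 13: 7w₀L³/(360EI) = 69.42/EI
  at E: triangular load, peak 13: w₀L³/(45EI) = 79.34/EI
  θ_D0 = 243.7/EI,  θ_E0 = 253.6/EI
Flexibility coefficients: a unit moment at one end gives L/(3EI) there and L/(6EI) at the far end, so f₁₁ = f₂₂ = 2.167/EI and f₁₂ = f₂₁ = 1.083/EI.
Compatibility — zero rotation at each built-in end:
  2.167 M_D + 1.083 M_E = 243.7
  1.083 M_D + 2.167 M_E = 253.6
Solving the pair gives M_D = 71.93 kN·m and M_E = 81.09 kN·m (hogging).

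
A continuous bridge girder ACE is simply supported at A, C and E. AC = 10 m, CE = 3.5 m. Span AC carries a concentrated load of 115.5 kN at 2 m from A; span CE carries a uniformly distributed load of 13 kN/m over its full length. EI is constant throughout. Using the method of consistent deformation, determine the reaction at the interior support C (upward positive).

R_C = 79.52 kN

Release continuity at C by inserting a hinge; the redundant is the internal moment M_C. The primary structure is two simply-supported spans AC and CE.
End slopes at the hinge C, treating each span as simply supported:
  span AC: point load 115.5 at a = 2: Pab(L + a)/(6LEI) = 369.6/EI
  span CE: UDL 13: wL³/(24EI) = 23.22/EI
  relative rotation θ_0 = (369.6 + 23.22)/EI = 392.8/EI
A unit hogging moment at C produces rotation L₁/(3EI) + L₂/(3EI) = 4.5/EI.
Slope continuity at C: θ_0 = M_C·4.5/EI, so M_C = 392.8/4.5 = 87.29 kN·m (hogging).
Span AC, ΣM about A with M_C applied at C: R_C^{AC}·10 = 231 + 87.29, so R_C^{AC} = 31.83 kN and R_A = 115.5 − 31.83 = 83.67 kN.
Span CE, ΣM about E: R_C^{CE}·3.5 = 79.62 + 87.29, so R_C^{CE} = 47.69 kN and R_E = 45.5 − 47.69 = -2.191 kN.
R_C = 31.83 + 47.69 = 79.52 kN.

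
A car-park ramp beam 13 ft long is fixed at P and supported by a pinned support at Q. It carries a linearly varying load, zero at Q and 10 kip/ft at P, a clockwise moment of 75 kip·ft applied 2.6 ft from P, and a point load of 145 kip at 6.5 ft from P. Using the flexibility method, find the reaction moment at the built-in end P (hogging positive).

Choose R_Q as the redundant. The primary structure is the cantilever fixed at P.
Downward deflection at the released point Q due to the loads:
  triangular load, peak 10 at the fixed end: w₀L⁴/(30EI) = 9520/EI
  clockwise couple 75 at a = 2.6: M₀a(2L − a)/(2EI) = 2282/EI
  point load 145 at a = 6.5: Pa²(3L − a)/(6EI) = 33184/EI
  δ_0 = 44986/EI
Tip deflection under a unit load at Q: L³/(3EI) = 732.3/EI.
Compatibility at Q: δ_0 − R_Q·δ_{QQ} = 0, so R_Q = 44986/732.3 = 61.43 kip.
Moment equilibrium about P: M_P = Σ(load moments about P) − R_Q·L = 1299 − 61.43×13 = 500.6 kip·ft.

M_P = 500.6 kip·ft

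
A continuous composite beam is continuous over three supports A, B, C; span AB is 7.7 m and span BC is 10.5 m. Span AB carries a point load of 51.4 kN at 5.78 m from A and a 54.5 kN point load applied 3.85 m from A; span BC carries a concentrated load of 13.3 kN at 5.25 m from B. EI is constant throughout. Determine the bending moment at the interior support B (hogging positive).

Insert a hinge at B; M_B is the redundant, and each span becomes simply supported.
Rotations at B on the released spans (each span's end-slope, ×1/EI):
  span AB: point load 51.4 at a = 5.78: Pab(L + a)/(6LEI) = 166.4/EI
  span AB: point load 54.5 at a = 3.85: Pab(L + a)/(6LEI) = 202/EI
  span BC: point load 13.3 at a = 5.25: Pab(L + b)/(6LEI) = 91.65/EI
  relative rotation θ_0 = (368.4 + 91.65)/EI = 460/EI
A unit hogging moment at B produces rotation L₁/(3EI) + L₂/(3EI) = 6.067/EI.
Compatibility: M_B·(L₁+L₂)/(3EI) = θ_0, giving M_B = 75.83 kN·m (hogging).

M_B = 75.83 kN·m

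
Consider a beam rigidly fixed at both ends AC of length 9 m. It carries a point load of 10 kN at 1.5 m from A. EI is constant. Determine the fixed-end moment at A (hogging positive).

Release both end moments; the primary structure is a simply-supported span AC with redundants M_A and M_C.
Simple-span end rotations at A and C under the given loads:
  at A: point load 10 at a = 1.5: Pab(L + b)/(6LEI) = 34.38/EI
  at C: point load 10 at a = 1.5: Pab(L + a)/(6LEI) = 21.88/EI
  θ_A0 = 34.38/EI,  θ_C0 = 21.88/EI
Flexibility coefficients: a unit moment at one end gives L/(3EI) there and L/(6EI) at the far end, so f₁₁ = f₂₂ = 3/EI and f₁₂ = f₂₁ = 1.5/EI.
Compatibility — zero rotation at each built-in end:
  3 M_A + 1.5 M_C = 34.38
  1.5 M_A + 3 M_C = 21.88
Solving the pair gives M_A = 10.42 kN·m and M_C = 2.083 kN·m (hogging).

M_A = 10.42 kN·m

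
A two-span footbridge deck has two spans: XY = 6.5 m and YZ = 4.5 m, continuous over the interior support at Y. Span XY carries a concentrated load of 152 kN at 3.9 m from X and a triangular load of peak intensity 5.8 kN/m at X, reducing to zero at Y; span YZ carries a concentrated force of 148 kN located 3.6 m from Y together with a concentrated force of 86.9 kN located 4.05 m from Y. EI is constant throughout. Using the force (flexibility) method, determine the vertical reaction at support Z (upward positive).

Release continuity at Y by inserting a hinge; the redundant is the internal moment M_Y. The primary structure is two simply-supported spans XY and YZ.
End slopes at the hinge Y, treating each span as simply supported:
  span XY: point load 152 at a = 3.9: Pab(L + a)/(6LEI) = 411/EI
  span XY: triangular load, peak 5.8: 7w₀L³/(360EI) = 30.97/EI
  span YZ: point load 148 at a = 3.6: Pab(L + b)/(6LEI) = 95.9/EI
  span YZ: point load 86.9 at a = 4.05: Pab(L + b)/(6LEI) = 29.04/EI
  relative rotation θ_0 = (442 + 124.9)/EI = 566.9/EI
A unit hogging moment at Y produces rotation L₁/(3EI) + L₂/(3EI) = 3.667/EI.
Slope continuity at Y: θ_0 = M_Y·3.667/EI, so M_Y = 566.9/3.667 = 154.6 kN·m (hogging).
Span YZ, ΣM about Z: R_Y^{YZ}·4.5 = 172.3 + 154.6, so R_Y^{YZ} = 72.65 kN and R_Z = 234.9 − 72.65 = 162.3 kN.

R_Z = 162.3 kN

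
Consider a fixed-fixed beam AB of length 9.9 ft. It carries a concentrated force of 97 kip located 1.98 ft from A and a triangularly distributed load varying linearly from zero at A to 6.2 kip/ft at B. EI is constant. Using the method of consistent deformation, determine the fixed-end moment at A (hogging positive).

M_A = 143.2 kip·ft

Release both end moments; the primary structure is a simply-supported span AB with redundants M_A and M_B.
On the primary (simply-supported) span, the end slopes from the loading are:
  at A: point load 97 at a = 1.98: Pab(L + b)/(6LEI) = 456.3/EI
  at B: point load 97 at a = 1.98: Pab(L + a)/(6LEI) = 304.2/EI
  at A: triangular load, peak 6.2: 7w₀L³/(360EI) = 117/EI
  at B: triangular load, peak 6.2: w₀L³/(45EI) = 133.7/EI
  θ_A0 = 573.3/EI,  θ_B0 = 437.9/EI
Flexibility coefficients: a unit moment at one end gives L/(3EI) there and L/(6EI) at the far end, so f₁₁ = f₂₂ = 3.3/EI and f₁₂ = f₂₁ = 1.65/EI.
Compatibility — zero rotation at each built-in end:
  3.3 M_A + 1.65 M_B = 573.3
  1.65 M_A + 3.3 M_B = 437.9
Solving the pair gives M_A = 143.2 kip·ft and M_B = 61.11 kip·ft (hogging).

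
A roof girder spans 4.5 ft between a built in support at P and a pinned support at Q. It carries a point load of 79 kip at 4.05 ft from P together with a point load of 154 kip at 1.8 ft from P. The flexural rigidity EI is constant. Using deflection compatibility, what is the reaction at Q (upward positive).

R_Q = 99.22 kip

Release the roller at Q. Primary structure: cantilever fixed at P.
Downward deflection at the released point Q due to the loads:
  point load 79 at a = 4.05: Pa²(3L − a)/(6EI) = 2041/EI
  point load 154 at a = 1.8: Pa²(3L − a)/(6EI) = 973/EI
  δ_0 = 3014/EI
Tip deflection under a unit load at Q: L³/(3EI) = 30.38/EI.
Compatibility at Q: δ_0 − R_Q·δ_{QQ} = 0, so R_Q = 3014/30.38 = 99.22 kip.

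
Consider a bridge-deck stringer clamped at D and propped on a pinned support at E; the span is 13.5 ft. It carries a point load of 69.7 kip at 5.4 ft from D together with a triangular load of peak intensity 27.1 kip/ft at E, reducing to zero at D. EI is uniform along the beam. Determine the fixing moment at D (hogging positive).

M_D = 468.8 kip·ft

Remove the prop at E; the released (primary) structure is a cantilever built in at D.
Primary-structure tip deflection at E by superposition:
  point load 69.7 at a = 5.4: Pa²(3L − a)/(6EI) = 11890/EI
  triangular load, peak 27.1 at the free end: 11w₀L⁴/(120EI) = 82512/EI
  δ_0 = 94402/EI
Flexibility coefficient — unit upward force at E: δ_{EE} = L³/(3EI) = 820.1/EI.
Compatibility at E: δ_0 − R_E·δ_{EE} = 0, so R_E = 94402/820.1 = 115.1 kip.
Moment equilibrium about D: M_D = Σ(load moments about D) − R_E·L = 2023 − 115.1×13.5 = 468.8 kip·ft.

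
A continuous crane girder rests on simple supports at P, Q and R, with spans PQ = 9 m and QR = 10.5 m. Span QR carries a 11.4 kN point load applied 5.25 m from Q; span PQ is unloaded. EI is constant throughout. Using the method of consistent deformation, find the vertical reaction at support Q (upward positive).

R_Q = 8.194 kN

Insert a hinge at Q; M_Q is the redundant, and each span becomes simply supported.
End slopes at the hinge Q, treating each span as simply supported:
  span QR: point load 11.4 at a = 5.25: Pab(L + b)/(6LEI) = 78.55/EI
  relative rotation θ_0 = (0 + 78.55)/EI = 78.55/EI
A unit hogging moment at Q produces rotation L₁/(3EI) + L₂/(3EI) = 6.5/EI.
Compatibility: M_Q·(L₁+L₂)/(3EI) = θ_0, giving M_Q = 12.09 kN·m (hogging).
Span PQ, ΣM about P with M_Q applied at Q: R_Q^{PQ}·9 = 0 + 12.09, so R_Q^{PQ} = 1.343 kN and R_P = 0 − 1.343 = -1.343 kN.
Span QR, ΣM about R: R_Q^{QR}·10.5 = 59.85 + 12.09, so R_Q^{QR} = 6.851 kN and R_R = 11.4 − 6.851 = 4.549 kN.
R_Q = 1.343 + 6.851 = 8.194 kN.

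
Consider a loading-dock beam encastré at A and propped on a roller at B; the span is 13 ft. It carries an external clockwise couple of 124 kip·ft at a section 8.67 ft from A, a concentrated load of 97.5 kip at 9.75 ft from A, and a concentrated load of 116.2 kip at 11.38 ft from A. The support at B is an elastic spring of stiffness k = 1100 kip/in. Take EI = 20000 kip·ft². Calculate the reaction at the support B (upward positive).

R_B = 168.7 kip

Choose R_B as the redundant. The primary structure is the cantilever fixed at A.
Free-end deflection of the primary structure under the applied loading (downward +):
  clockwise couple 124 at a = 8.67: M₀a(2L − a)/(2EI) = 9316/EI
  point load 97.5 at a = 9.75: Pa²(3L − a)/(6EI) = 45184/EI
  point load 116.2 at a = 11.38: Pa²(3L − a)/(6EI) = 69273/EI
  δ_0 = 123773/EI
Flexibility coefficient — unit upward force at B: δ_{BB} = L³/(3EI) = 732.3/EI.
With EI = 20000 kip·ft²: δ_0 = 6.1886 ft and δ_{BB} = 0.036617 ft/kip.
Compatibility — the spring shortens by R_B/k under the reaction it provides: δ_0 − R_B·δ_{BB} = R_B/k. With 1/k = 1/(1100×12) ft/kip = 0.000076 ft/kip, R_B = δ_0 / (δ_{BB} + 1/k) = 6.1886 / (0.036617 + 0.000076) = 168.7 kip.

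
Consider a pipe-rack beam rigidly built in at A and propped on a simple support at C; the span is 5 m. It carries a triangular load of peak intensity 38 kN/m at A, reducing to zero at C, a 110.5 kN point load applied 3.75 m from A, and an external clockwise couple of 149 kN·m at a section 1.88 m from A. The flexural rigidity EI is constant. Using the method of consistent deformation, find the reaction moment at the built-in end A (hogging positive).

Take the reaction at C as the redundant and release it; the primary structure is a cantilever fixed at A.
Free-end deflection of the primary structure under the applied loading (downward +):
  triangular load, peak 38 at the fixed end: w₀L⁴/(30EI) = 791.7/EI
  point load 110.5 at a = 3.75: Pa²(3L − a)/(6EI) = 2914/EI
  clockwise couple 149 at a = 1.88: M₀a(2L − a)/(2EI) = 1137/EI
  δ_0 = 4843/EI
Flexibility coefficient — unit upward force at C: δ_{CC} = L³/(3EI) = 41.67/EI.
The prop prevents deflection at C: R_C = δ_0/δ_{CC} = 4843/41.67 = 116.2 kN.
Moment equilibrium about A: M_A = Σ(load moments about A) − R_C·L = 721.7 − 116.2×5 = 140.6 kN·m.

M_A = 140.6 kN·m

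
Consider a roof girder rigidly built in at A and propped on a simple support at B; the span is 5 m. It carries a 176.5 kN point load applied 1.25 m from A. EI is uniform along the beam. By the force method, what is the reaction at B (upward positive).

Take the reaction at B as the redundant and release it; the primary structure is a cantilever fixed at A.
Free-end deflection of the primary structure under the applied loading (downward +):
  point load 176.5 at a = 1.25: Pa²(3L − a)/(6EI) = 632/EI
Flexibility coefficient — unit upward force at B: δ_{BB} = L³/(3EI) = 41.67/EI.
Compatibility at B: δ_0 − R_B·δ_{BB} = 0, so R_B = 632/41.67 = 15.17 kN.

R_B = 15.17 kN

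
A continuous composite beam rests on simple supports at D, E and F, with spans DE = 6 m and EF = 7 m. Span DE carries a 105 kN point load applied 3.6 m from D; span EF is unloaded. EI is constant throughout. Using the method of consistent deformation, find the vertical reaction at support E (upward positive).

R_E = 80.28 kN

Take M_E as the redundant. Released structure: two simple spans DE and EF with a hinge at E.
End slopes at the hinge E, treating each span as simply supported:
  span DE: point load 105 at a = 3.6: Pab(L + a)/(6LEI) = 241.9/EI
  relative rotation θ_0 = (241.9 + 0)/EI = 241.9/EI
A unit hogging moment at E produces rotation L₁/(3EI) + L₂/(3EI) = 4.333/EI.
Compatibility: M_E·(L₁+L₂)/(3EI) = θ_0, giving M_E = 55.83 kN·m (hogging).
Span DE, ΣM about D with M_E applied at E: R_E^{DE}·6 = 378 + 55.83, so R_E^{DE} = 72.3 kN and R_D = 105 − 72.3 = 32.7 kN.
Span EF, ΣM about F: R_E^{EF}·7 = 0 + 55.83, so R_E^{EF} = 7.975 kN and R_F = 0 − 7.975 = -7.975 kN.
R_E = 72.3 + 7.975 = 80.28 kN.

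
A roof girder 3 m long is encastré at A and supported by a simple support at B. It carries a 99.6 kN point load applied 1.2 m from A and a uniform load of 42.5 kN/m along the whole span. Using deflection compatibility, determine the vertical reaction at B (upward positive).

R_B = 68.53 kN

Take the reaction at B as the redundant and release it; the primary structure is a cantilever fixed at A.
Free-end deflection of the primary structure under the applied loading (downward +):
  point load 99.6 at a = 1.2: Pa²(3L − a)/(6EI) = 186.5/EI
  UDL 42.5: wL⁴/(8EI) = 430.3/EI
  δ_0 = 616.8/EI
Tip deflection under a unit load at B: L³/(3EI) = 9/EI.
The prop prevents deflection at B: R_B = δ_0/δ_{BB} = 616.8/9 = 68.53 kN.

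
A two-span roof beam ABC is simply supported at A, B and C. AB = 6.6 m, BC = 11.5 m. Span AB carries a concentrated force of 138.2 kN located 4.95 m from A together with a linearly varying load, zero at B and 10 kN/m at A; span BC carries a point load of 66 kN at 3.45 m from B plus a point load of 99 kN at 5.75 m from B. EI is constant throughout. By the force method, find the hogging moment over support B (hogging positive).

M_B = 285.5 kN·m

Take M_B as the redundant. Released structure: two simple spans AB and BC with a hinge at B.
End slopes at the hinge B, treating each span as simply supported:
  span AB: point load 138.2 at a = 4.95: Pab(L + a)/(6LEI) = 329.2/EI
  span AB: triangular load, peak 10: 7w₀L³/(360EI) = 55.9/EI
  span BC: point load 66 at a = 3.45: Pab(L + b)/(6LEI) = 519.3/EI
  span BC: point load 99 at a = 5.75: Pab(L + b)/(6LEI) = 818.3/EI
  relative rotation θ_0 = (385.1 + 1338)/EI = 1723/EI
A unit hogging moment at B produces rotation L₁/(3EI) + L₂/(3EI) = 6.033/EI.
Slope continuity at B: θ_0 = M_B·6.033/EI, so M_B = 1723/6.033 = 285.5 kN·m (hogging).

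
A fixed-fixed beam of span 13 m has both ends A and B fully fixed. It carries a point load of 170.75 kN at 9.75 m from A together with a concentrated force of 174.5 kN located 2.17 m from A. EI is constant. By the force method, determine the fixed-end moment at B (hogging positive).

Release both end moments; the primary structure is a simply-supported span AB with redundants M_A and M_B.
End rotations of the released simple span under the applied load (×1/EI):
  at A: point load 170.75 at a = 9.75: Pab(L + b)/(6LEI) = 1127/EI
  at B: point load 170.75 at a = 9.75: Pab(L + a)/(6LEI) = 1578/EI
  at A: point load 174.5 at a = 2.17: Pab(L + b)/(6LEI) = 1253/EI
  at B: point load 174.5 at a = 2.17: Pab(L + a)/(6LEI) = 797.6/EI
  θ_A0 = 2380/EI,  θ_B0 = 2376/EI
Flexibility coefficients: a unit moment at one end gives L/(3EI) there and L/(6EI) at the far end, so f₁₁ = f₂₂ = 4.333/EI and f₁₂ = f₂₁ = 2.167/EI.
Compatibility — zero rotation at each built-in end:
  4.333 M_A + 2.167 M_B = 2380
  2.167 M_A + 4.333 M_B = 2376
Solving the pair gives M_A = 366.9 kN·m and M_B = 364.8 kN·m (hogging).

M_B = 364.8 kN·m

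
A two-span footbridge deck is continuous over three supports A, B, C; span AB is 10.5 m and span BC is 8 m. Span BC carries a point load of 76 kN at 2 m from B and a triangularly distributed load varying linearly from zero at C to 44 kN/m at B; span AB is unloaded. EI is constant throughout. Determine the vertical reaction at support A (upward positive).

Release continuity at B by inserting a hinge; the redundant is the internal moment M_B. The primary structure is two simply-supported spans AB and BC.
End slopes at the hinge B, treating each span as simply supported:
  span BC: point load 76 at a = 2: Pab(L + b)/(6LEI) = 266/EI
  span BC: triangular load, peak 44: w₀L³/(45EI) = 500.6/EI
  relative rotation θ_0 = (0 + 766.6)/EI = 766.6/EI
A unit hogging moment at B produces rotation L₁/(3EI) + L₂/(3EI) = 6.167/EI.
Compatibility: M_B·(L₁+L₂)/(3EI) = θ_0, giving M_B = 124.3 kN·m (hogging).
Span AB, ΣM about A with M_B applied at B: R_B^{AB}·10.5 = 0 + 124.3, so R_B^{AB} = 11.84 kN and R_A = 0 − 11.84 = -11.84 kN.

R_A = -11.84 kN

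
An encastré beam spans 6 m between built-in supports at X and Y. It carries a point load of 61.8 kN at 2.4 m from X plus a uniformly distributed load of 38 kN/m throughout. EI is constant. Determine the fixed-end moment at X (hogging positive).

M_X = 167.4 kN·m

Take the two fixed-end moments M_X, M_Y as redundants; the released structure is the simple span XY.
On the primary (simply-supported) span, the end slopes from the loading are:
  at X: point load 61.8 at a = 2.4: Pab(L + b)/(6LEI) = 142.4/EI
  at Y: point load 61.8 at a = 2.4: Pab(L + a)/(6LEI) = 124.6/EI
  at X: UDL 38: wL³/(24EI) = 342/EI
  at Y: UDL 38: wL³/(24EI) = 342/EI
  θ_X0 = 484.4/EI,  θ_Y0 = 466.6/EI
Flexibility coefficients: a unit moment at one end gives L/(3EI) there and L/(6EI) at the far end, so f₁₁ = f₂₂ = 2/EI and f₁₂ = f₂₁ = 1/EI.
Compatibility — zero rotation at each built-in end:
  2 M_X + 1 M_Y = 484.4
  1 M_X + 2 M_Y = 466.6
Solving the pair gives M_X = 167.4 kN·m and M_Y = 149.6 kN·m (hogging).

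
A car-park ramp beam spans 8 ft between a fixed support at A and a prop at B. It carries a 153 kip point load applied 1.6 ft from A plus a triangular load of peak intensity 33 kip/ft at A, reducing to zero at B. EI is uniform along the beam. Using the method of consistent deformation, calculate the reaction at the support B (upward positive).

R_B = 34.97 kip

Choose R_B as the redundant. The primary structure is the cantilever fixed at A.
Primary-structure tip deflection at B by superposition:
  point load 153 at a = 1.6: Pa²(3L − a)/(6EI) = 1462/EI
  triangular load, peak 33 at the fixed end: w₀L⁴/(30EI) = 4506/EI
  δ_0 = 5968/EI
Flexibility coefficient — unit upward force at B: δ_{BB} = L³/(3EI) = 170.7/EI.
Compatibility at B: δ_0 − R_B·δ_{BB} = 0, so R_B = 5968/170.7 = 34.97 kip.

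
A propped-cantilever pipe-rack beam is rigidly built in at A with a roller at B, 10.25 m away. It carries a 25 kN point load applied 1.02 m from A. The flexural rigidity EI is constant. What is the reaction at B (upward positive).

R_B = 0.359 kN

Choose R_B as the redundant. The primary structure is the cantilever fixed at A.
Primary-structure tip deflection at B by superposition:
  point load 25 at a = 1.02: Pa²(3L − a)/(6EI) = 128.9/EI
Flexibility coefficient — unit upward force at B: δ_{BB} = L³/(3EI) = 359/EI.
Compatibility at B: δ_0 − R_B·δ_{BB} = 0, so R_B = 128.9/359 = 0.359 kN.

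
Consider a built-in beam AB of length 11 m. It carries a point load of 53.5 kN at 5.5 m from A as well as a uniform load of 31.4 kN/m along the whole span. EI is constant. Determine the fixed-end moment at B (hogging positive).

M_B = 390.2 kN·m

Release both end moments; the primary structure is a simply-supported span AB with redundants M_A and M_B.
End rotations of the released simple span under the applied load (×1/EI):
  at A: point load 53.5 at a = 5.5: Pab(L + b)/(6LEI) = 404.6/EI
  at B: point load 53.5 at a = 5.5: Pab(L + a)/(6LEI) = 404.6/EI
  at A: UDL 31.4: wL³/(24EI) = 1741/EI
  at B: UDL 31.4: wL³/(24EI) = 1741/EI
  θ_A0 = 2146/EI,  θ_B0 = 2146/EI
Flexibility coefficients: a unit moment at one end gives L/(3EI) there and L/(6EI) at the far end, so f₁₁ = f₂₂ = 3.667/EI and f₁₂ = f₂₁ = 1.833/EI.
Compatibility — zero rotation at each built-in end:
  3.667 M_A + 1.833 M_B = 2146
  1.833 M_A + 3.667 M_B = 2146
Solving the pair gives M_A = 390.2 kN·m and M_B = 390.2 kN·m (hogging).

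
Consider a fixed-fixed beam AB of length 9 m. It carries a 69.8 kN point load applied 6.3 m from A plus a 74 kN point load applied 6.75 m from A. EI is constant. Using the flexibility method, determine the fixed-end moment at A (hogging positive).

M_A = 70.8 kN·m

Take the two fixed-end moments M_A, M_B as redundants; the released structure is the simple span AB.
On the primary (simply-supported) span, the end slopes from the loading are:
  at A: point load 69.8 at a = 6.3: Pab(L + b)/(6LEI) = 257.2/EI
  at B: point load 69.8 at a = 6.3: Pab(L + a)/(6LEI) = 336.4/EI
  at A: point load 74 at a = 6.75: Pab(L + b)/(6LEI) = 234.1/EI
  at B: point load 74 at a = 6.75: Pab(L + a)/(6LEI) = 327.8/EI
  θ_A0 = 491.4/EI,  θ_B0 = 664.2/EI
Flexibility coefficients: a unit moment at one end gives L/(3EI) there and L/(6EI) at the far end, so f₁₁ = f₂₂ = 3/EI and f₁₂ = f₂₁ = 1.5/EI.
Compatibility — zero rotation at each built-in end:
  3 M_A + 1.5 M_B = 491.4
  1.5 M_A + 3 M_B = 664.2
Solving the pair gives M_A = 70.8 kN·m and M_B = 186 kN·m (hogging).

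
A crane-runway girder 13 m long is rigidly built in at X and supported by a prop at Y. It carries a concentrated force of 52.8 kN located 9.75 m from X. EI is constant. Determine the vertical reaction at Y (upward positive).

Choose R_Y as the redundant. The primary structure is the cantilever fixed at X.
Downward deflection at the released point Y due to the loads:
  point load 52.8 at a = 9.75: Pa²(3L − a)/(6EI) = 24469/EI
Flexibility coefficient — unit upward force at Y: δ_{YY} = L³/(3EI) = 732.3/EI.
The prop prevents deflection at Y: R_Y = δ_0/δ_{YY} = 24469/732.3 = 33.41 kN.

R_Y = 33.41 kN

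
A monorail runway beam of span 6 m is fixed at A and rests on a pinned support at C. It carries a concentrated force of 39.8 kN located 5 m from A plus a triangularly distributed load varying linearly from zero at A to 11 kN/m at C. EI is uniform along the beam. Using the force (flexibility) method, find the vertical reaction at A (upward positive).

R_A = 24.71 kN

Choose R_C as the redundant. The primary structure is the cantilever fixed at A.
Primary-structure tip deflection at C by superposition:
  point load 39.8 at a = 5: Pa²(3L − a)/(6EI) = 2156/EI
  triangular load, peak 11 at the free end: 11w₀L⁴/(120EI) = 1307/EI
  δ_0 = 3463/EI
Tip deflection under a unit load at C: L³/(3EI) = 72/EI.
Compatibility at C: δ_0 − R_C·δ_{CC} = 0, so R_C = 3463/72 = 48.09 kN.
Vertical equilibrium: R_A = ΣP − R_C = 72.8 − 48.09 = 24.71 kN.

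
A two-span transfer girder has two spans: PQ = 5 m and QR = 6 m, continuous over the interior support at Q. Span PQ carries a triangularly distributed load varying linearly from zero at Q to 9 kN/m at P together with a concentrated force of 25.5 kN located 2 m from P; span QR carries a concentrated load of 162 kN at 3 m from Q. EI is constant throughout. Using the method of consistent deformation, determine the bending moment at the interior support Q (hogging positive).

M_Q = 115.1 kN·m

Insert a hinge at Q; M_Q is the redundant, and each span becomes simply supported.
End slopes at the hinge Q, treating each span as simply supported:
  span PQ: triangular load, peak 9: 7w₀L³/(360EI) = 21.88/EI
  span PQ: point load 25.5 at a = 2: Pab(L + a)/(6LEI) = 35.7/EI
  span QR: point load 162 at a = 3: Pab(L + b)/(6LEI) = 364.5/EI
  relative rotation θ_0 = (57.58 + 364.5)/EI = 422.1/EI
A unit hogging moment at Q produces rotation L₁/(3EI) + L₂/(3EI) = 3.667/EI.
Slope continuity at Q: θ_0 = M_Q·3.667/EI, so M_Q = 422.1/3.667 = 115.1 kN·m (hogging).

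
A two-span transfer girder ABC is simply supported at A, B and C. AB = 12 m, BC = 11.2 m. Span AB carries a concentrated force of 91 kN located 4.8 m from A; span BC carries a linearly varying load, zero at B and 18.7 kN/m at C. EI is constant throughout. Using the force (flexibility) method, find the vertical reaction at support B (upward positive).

Take M_B as the redundant. Released structure: two simple spans AB and BC with a hinge at B.
Rotations at B on the released spans (each span's end-slope, ×1/EI):
  span AB: point load 91 at a = 4.8: Pab(L + a)/(6LEI) = 733.8/EI
  span BC: triangular load, peak 18.7: 7w₀L³/(360EI) = 510.8/EI
  relative rotation θ_0 = (733.8 + 510.8)/EI = 1245/EI
A unit hogging moment at B produces rotation L₁/(3EI) + L₂/(3EI) = 7.733/EI.
Compatibility: M_B·(L₁+L₂)/(3EI) = θ_0, giving M_B = 160.9 kN·m (hogging).
Span AB, ΣM about A with M_B applied at B: R_B^{AB}·12 = 436.8 + 160.9, so R_B^{AB} = 49.81 kN and R_A = 91 − 49.81 = 41.19 kN.
Span BC, ΣM about C: R_B^{BC}·11.2 = 391 + 160.9, so R_B^{BC} = 49.28 kN and R_C = 104.7 − 49.28 = 55.44 kN.
R_B = 49.81 + 49.28 = 99.09 kN.

R_B = 99.09 kN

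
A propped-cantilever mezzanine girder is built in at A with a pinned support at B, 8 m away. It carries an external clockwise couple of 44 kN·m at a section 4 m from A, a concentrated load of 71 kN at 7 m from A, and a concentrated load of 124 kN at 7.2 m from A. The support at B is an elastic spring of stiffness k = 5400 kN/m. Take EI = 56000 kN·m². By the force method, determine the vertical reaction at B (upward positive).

R_B = 159.7 kN

Release the roller at B. Primary structure: cantilever fixed at A.
Downward deflection at the released point B due to the loads:
  clockwise couple 44 at a = 4: M₀a(2L − a)/(2EI) = 1056/EI
  point load 71 at a = 7: Pa²(3L − a)/(6EI) = 9857/EI
  point load 124 at a = 7.2: Pa²(3L − a)/(6EI) = 17999/EI
  δ_0 = 28912/EI
Tip deflection under a unit load at B: L³/(3EI) = 170.7/EI.
With EI = 56000 kN·m²: δ_0 = 0.51629 m and δ_{BB} = 0.003048 m/kN.
Compatibility — the spring shortens by R_B/k under the reaction it provides: δ_0 − R_B·δ_{BB} = R_B/k. With 1/k = 0.000185 m/kN, R_B = δ_0 / (δ_{BB} + 1/k) = 0.51629 / (0.003048 + 0.000185) = 159.7 kN.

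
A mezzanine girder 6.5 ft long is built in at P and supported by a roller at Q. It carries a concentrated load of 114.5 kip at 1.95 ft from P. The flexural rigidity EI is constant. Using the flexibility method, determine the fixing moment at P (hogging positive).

Remove the prop at Q; the released (primary) structure is a cantilever built in at P.
Primary-structure tip deflection at Q by superposition:
  point load 114.5 at a = 1.95: Pa²(3L − a)/(6EI) = 1274/EI
Flexibility coefficient — unit upward force at Q: δ_{QQ} = L³/(3EI) = 91.54/EI.
The prop prevents deflection at Q: R_Q = δ_0/δ_{QQ} = 1274/91.54 = 13.91 kip.
Moment equilibrium about P: M_P = Σ(load moments about P) − R_Q·L = 223.3 − 13.91×6.5 = 132.8 kip·ft.

M_P = 132.8 kip·ft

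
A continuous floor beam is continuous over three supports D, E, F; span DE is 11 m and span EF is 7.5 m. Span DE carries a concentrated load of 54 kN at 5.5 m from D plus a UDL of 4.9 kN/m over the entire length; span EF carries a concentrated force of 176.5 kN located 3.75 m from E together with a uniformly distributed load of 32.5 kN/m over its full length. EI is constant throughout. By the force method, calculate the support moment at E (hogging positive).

M_E = 303.6 kN·m

Insert a hinge at E; M_E is the redundant, and each span becomes simply supported.
Rotations at E on the released spans (each span's end-slope, ×1/EI):
  span DE: point load 54 at a = 5.5: Pab(L + a)/(6LEI) = 408.4/EI
  span DE: UDL 4.9: wL³/(24EI) = 271.7/EI
  span EF: point load 176.5 at a = 3.75: Pab(L + b)/(6LEI) = 620.5/EI
  span EF: UDL 32.5: wL³/(24EI) = 571.3/EI
  relative rotation θ_0 = (680.1 + 1192)/EI = 1872/EI
A unit hogging moment at E produces rotation L₁/(3EI) + L₂/(3EI) = 6.167/EI.
Slope continuity at E: θ_0 = M_E·6.167/EI, so M_E = 1872/6.167 = 303.6 kN·m (hogging).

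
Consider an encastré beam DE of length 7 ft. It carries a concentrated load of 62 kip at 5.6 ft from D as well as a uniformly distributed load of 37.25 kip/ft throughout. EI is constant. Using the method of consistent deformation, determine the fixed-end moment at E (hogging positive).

M_E = 207.7 kip·ft

Release both end moments; the primary structure is a simply-supported span DE with redundants M_D and M_E.
End rotations of the released simple span under the applied load (×1/EI):
  at D: point load 62 at a = 5.6: Pab(L + b)/(6LEI) = 97.22/EI
  at E: point load 62 at a = 5.6: Pab(L + a)/(6LEI) = 145.8/EI
  at D: UDL 37.25: wL³/(24EI) = 532.4/EI
  at E: UDL 37.25: wL³/(24EI) = 532.4/EI
  θ_D0 = 629.6/EI,  θ_E0 = 678.2/EI
Flexibility coefficients: a unit moment at one end gives L/(3EI) there and L/(6EI) at the far end, so f₁₁ = f₂₂ = 2.333/EI and f₁₂ = f₂₁ = 1.167/EI.
Compatibility — zero rotation at each built-in end:
  2.333 M_D + 1.167 M_E = 629.6
  1.167 M_D + 2.333 M_E = 678.2
Solving the pair gives M_D = 166 kip·ft and M_E = 207.7 kip·ft (hogging).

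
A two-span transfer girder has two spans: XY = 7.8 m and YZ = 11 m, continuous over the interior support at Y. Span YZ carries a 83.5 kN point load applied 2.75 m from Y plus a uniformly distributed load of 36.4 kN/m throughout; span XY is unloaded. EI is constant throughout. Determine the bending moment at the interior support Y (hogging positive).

M_Y = 410.3 kN·m

Release continuity at Y by inserting a hinge; the redundant is the internal moment M_Y. The primary structure is two simply-supported spans XY and YZ.
Rotations at Y on the released spans (each span's end-slope, ×1/EI):
  span YZ: point load 83.5 at a = 2.75: Pab(L + b)/(6LEI) = 552.5/EI
  span YZ: UDL 36.4: wL³/(24EI) = 2019/EI
  relative rotation θ_0 = (0 + 2571)/EI = 2571/EI
A unit hogging moment at Y produces rotation L₁/(3EI) + L₂/(3EI) = 6.267/EI.
Slope continuity at Y: θ_0 = M_Y·6.267/EI, so M_Y = 2571/6.267 = 410.3 kN·m (hogging).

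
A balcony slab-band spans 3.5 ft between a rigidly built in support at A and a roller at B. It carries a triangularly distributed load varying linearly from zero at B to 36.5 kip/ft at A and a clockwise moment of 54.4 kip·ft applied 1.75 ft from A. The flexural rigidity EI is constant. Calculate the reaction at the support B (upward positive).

Choose R_B as the redundant. The primary structure is the cantilever fixed at A.
Deflection at B on the released cantilever, summing each load's contribution:
  triangular load, peak 36.5 at the fixed end: w₀L⁴/(30EI) = 182.6/EI
  clockwise couple 54.4 at a = 1.75: M₀a(2L − a)/(2EI) = 249.9/EI
  δ_0 = 432.5/EI
Tip deflection under a unit load at B: L³/(3EI) = 14.29/EI.
The prop prevents deflection at B: R_B = δ_0/δ_{BB} = 432.5/14.29 = 30.26 kip.

R_B = 30.26 kip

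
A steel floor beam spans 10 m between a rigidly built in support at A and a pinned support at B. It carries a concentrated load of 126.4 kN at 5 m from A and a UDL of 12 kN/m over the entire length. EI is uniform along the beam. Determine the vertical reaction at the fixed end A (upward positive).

R_A = 161.9 kN

Choose R_B as the redundant. The primary structure is the cantilever fixed at A.
Deflection at B on the released cantilever, summing each load's contribution:
  point load 126.4 at a = 5: Pa²(3L − a)/(6EI) = 13167/EI
  UDL 12: wL⁴/(8EI) = 15000/EI
  δ_0 = 28167/EI
Tip deflection under a unit load at B: L³/(3EI) = 333.3/EI.
The prop prevents deflection at B: R_B = δ_0/δ_{BB} = 28167/333.3 = 84.5 kN.
Vertical equilibrium: R_A = ΣP − R_B = 246.4 − 84.5 = 161.9 kN.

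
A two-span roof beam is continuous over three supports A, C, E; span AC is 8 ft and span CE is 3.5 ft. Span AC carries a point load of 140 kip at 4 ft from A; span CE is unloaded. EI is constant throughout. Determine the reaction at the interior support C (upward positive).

R_C = 130 kip

Release continuity at C by inserting a hinge; the redundant is the internal moment M_C. The primary structure is two simply-supported spans AC and CE.
Rotations at C on the released spans (each span's end-slope, ×1/EI):
  span AC: point load 140 at a = 4: Pab(L + a)/(6LEI) = 560/EI
  relative rotation θ_0 = (560 + 0)/EI = 560/EI
A unit hogging moment at C produces rotation L₁/(3EI) + L₂/(3EI) = 3.833/EI.
Compatibility: M_C·(L₁+L₂)/(3EI) = θ_0, giving M_C = 146.1 kip·ft (hogging).
Span AC, ΣM about A with M_C applied at C: R_C^{AC}·8 = 560 + 146.1, so R_C^{AC} = 88.26 kip and R_A = 140 − 88.26 = 51.74 kip.
Span CE, ΣM about E: R_C^{CE}·3.5 = 0 + 146.1, so R_C^{CE} = 41.74 kip and R_E = 0 − 41.74 = -41.74 kip.
R_C = 88.26 + 41.74 = 130 kip.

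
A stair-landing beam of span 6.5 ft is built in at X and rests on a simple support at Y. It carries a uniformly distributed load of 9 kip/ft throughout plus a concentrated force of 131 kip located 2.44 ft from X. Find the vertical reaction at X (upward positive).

R_X = 143.3 kip

Release the roller at Y. Primary structure: cantilever fixed at X.
Free-end deflection of the primary structure under the applied loading (downward +):
  UDL 9: wL⁴/(8EI) = 2008/EI
  point load 131 at a = 2.44: Pa²(3L − a)/(6EI) = 2218/EI
  δ_0 = 4226/EI
Tip deflection under a unit load at Y: L³/(3EI) = 91.54/EI.
Compatibility at Y: δ_0 − R_Y·δ_{YY} = 0, so R_Y = 4226/91.54 = 46.16 kip.
Vertical equilibrium: R_X = ΣP − R_Y = 189.5 − 46.16 = 143.3 kip.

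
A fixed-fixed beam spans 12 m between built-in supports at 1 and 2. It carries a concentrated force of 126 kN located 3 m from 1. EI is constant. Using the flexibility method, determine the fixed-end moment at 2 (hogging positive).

M_2 = 70.88 kN·m

Take the two fixed-end moments M_1, M_2 as redundants; the released structure is the simple span 12.
On the primary (simply-supported) span, the end slopes from the loading are:
  at 1: point load 126 at a = 3: Pab(L + b)/(6LEI) = 992.2/EI
  at 2: point load 126 at a = 3: Pab(L + a)/(6LEI) = 708.8/EI
  θ_10 = 992.2/EI,  θ_20 = 708.8/EI
Flexibility coefficients: a unit moment at one end gives L/(3EI) there and L/(6EI) at the far end, so f₁₁ = f₂₂ = 4/EI and f₁₂ = f₂₁ = 2/EI.
Compatibility — zero rotation at each built-in end:
  4 M_1 + 2 M_2 = 992.2
  2 M_1 + 4 M_2 = 708.8
Solving the pair gives M_1 = 212.6 kN·m and M_2 = 70.88 kN·m (hogging).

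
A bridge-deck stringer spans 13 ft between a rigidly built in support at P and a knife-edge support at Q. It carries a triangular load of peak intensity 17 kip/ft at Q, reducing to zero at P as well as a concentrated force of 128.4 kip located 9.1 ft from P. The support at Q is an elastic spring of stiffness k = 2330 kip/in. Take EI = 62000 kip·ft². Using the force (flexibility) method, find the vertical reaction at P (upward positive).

Take the reaction at Q as the redundant and release it; the primary structure is a cantilever fixed at P.
Primary-structure tip deflection at Q by superposition:
  triangular load, peak 17 at the free end: 11w₀L⁴/(120EI) = 44508/EI
  point load 128.4 at a = 9.1: Pa²(3L − a)/(6EI) = 52987/EI
  δ_0 = 97494/EI
Flexibility coefficient — unit upward force at Q: δ_{QQ} = L³/(3EI) = 732.3/EI.
With EI = 62000 kip·ft²: δ_0 = 1.5725 ft and δ_{QQ} = 0.011812 ft/kip.
Compatibility — the spring shortens by R_Q/k under the reaction it provides: δ_0 − R_Q·δ_{QQ} = R_Q/k. With 1/k = 1/(2330×12) ft/kip = 0.000036 ft/kip, R_Q = δ_0 / (δ_{QQ} + 1/k) = 1.5725 / (0.011812 + 0.000036) = 132.7 kip.
Vertical equilibrium: R_P = ΣP − R_Q = 238.9 − 132.7 = 106.2 kip.

R_P = 106.2 kip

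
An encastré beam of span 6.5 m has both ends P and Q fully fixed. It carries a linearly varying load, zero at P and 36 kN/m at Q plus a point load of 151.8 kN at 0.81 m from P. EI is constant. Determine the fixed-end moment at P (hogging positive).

M_P = 144.9 kN·m

Release both end moments; the primary structure is a simply-supported span PQ with redundants M_P and M_Q.
End rotations of the released simple span under the applied load (×1/EI):
  at P: triangular load, peak 36: 7w₀L³/(360EI) = 192.2/EI
  at Q: triangular load, peak 36: w₀L³/(45EI) = 219.7/EI
  at P: point load 151.8 at a = 0.81: Pab(L + b)/(6LEI) = 218.7/EI
  at Q: point load 151.8 at a = 0.81: Pab(L + a)/(6LEI) = 131.1/EI
  θ_P0 = 410.9/EI,  θ_Q0 = 350.8/EI
Flexibility coefficients: a unit moment at one end gives L/(3EI) there and L/(6EI) at the far end, so f₁₁ = f₂₂ = 2.167/EI and f₁₂ = f₂₁ = 1.083/EI.
Compatibility — zero rotation at each built-in end:
  2.167 M_P + 1.083 M_Q = 410.9
  1.083 M_P + 2.167 M_Q = 350.8
Solving the pair gives M_P = 144.9 kN·m and M_Q = 89.46 kN·m (hogging).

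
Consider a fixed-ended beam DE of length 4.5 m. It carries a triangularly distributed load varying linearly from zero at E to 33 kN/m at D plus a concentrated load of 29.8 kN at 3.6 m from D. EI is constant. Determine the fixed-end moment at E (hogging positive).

Take the two fixed-end moments M_D, M_E as redundants; the released structure is the simple span DE.
End rotations of the released simple span under the applied load (×1/EI):
  at D: triangular load, peak 33: w₀L³/(45EI) = 66.83/EI
  at E: triangular load, peak 33: 7w₀L³/(360EI) = 58.47/EI
  at D: point load 29.8 at a = 3.6: Pab(L + b)/(6LEI) = 19.31/EI
  at E: point load 29.8 at a = 3.6: Pab(L + a)/(6LEI) = 28.97/EI
  θ_D0 = 86.14/EI,  θ_E0 = 87.44/EI
Flexibility coefficients: a unit moment at one end gives L/(3EI) there and L/(6EI) at the far end, so f₁₁ = f₂₂ = 1.5/EI and f₁₂ = f₂₁ = 0.75/EI.
Compatibility — zero rotation at each built-in end:
  1.5 M_D + 0.75 M_E = 86.14
  0.75 M_D + 1.5 M_E = 87.44
Solving the pair gives M_D = 37.7 kN·m and M_E = 39.44 kN·m (hogging).

M_E = 39.44 kN·m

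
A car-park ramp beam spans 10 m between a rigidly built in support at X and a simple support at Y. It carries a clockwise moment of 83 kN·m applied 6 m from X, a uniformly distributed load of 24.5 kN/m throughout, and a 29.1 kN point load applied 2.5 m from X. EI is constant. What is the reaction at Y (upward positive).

Remove the prop at Y; the released (primary) structure is a cantilever built in at X.
Free-end deflection of the primary structure under the applied loading (downward +):
  clockwise couple 83 at a = 6: M₀a(2L − a)/(2EI) = 3486/EI
  UDL 24.5: wL⁴/(8EI) = 30625/EI
  point load 29.1 at a = 2.5: Pa²(3L − a)/(6EI) = 833.6/EI
  δ_0 = 34945/EI
Flexibility coefficient — unit upward force at Y: δ_{YY} = L³/(3EI) = 333.3/EI.
Compatibility at Y: δ_0 − R_Y·δ_{YY} = 0, so R_Y = 34945/333.3 = 104.8 kN.

R_Y = 104.8 kN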